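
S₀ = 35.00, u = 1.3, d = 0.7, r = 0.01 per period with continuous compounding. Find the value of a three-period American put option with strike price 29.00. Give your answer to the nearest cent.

4.28

Risk-neutral probability p = (e^0.01 − 0.7)/(1.3 − 0.7) = 0.3101/0.6000 = 0.5168
Terminal stock prices: S_uuu = 76.89, S_uud = 41.41, S_udd = 22.29, S_ddd = 12
Terminal payoffs (K − S): max(-47.89, 0) = 0, max(-12.41, 0) = 0, max(6.705, 0) = 6.705, max(17, 0) = 17
Node uu (S = 59.15): continuation = e^(−0.01)·[0.5168·0.0000 + 0.4832·0.0000] = 0.0000; exercise value = 0.0000 ≤ continuation, so V_uu = 0.0000
Node ud (S = 31.85): continuation = e^(−0.01)·[0.5168·0.0000 + 0.4832·6.7050] = 3.2079; exercise value = 0.0000 ≤ continuation, so V_ud = 3.2079
Node dd (S = 17.15): continuation = e^(−0.01)·[0.5168·6.7050 + 0.4832·16.9950] = 11.5614; exercise value = 11.8500 > continuation, so V_dd = 11.8500 (exercise)
Node u (S = 45.5): continuation = e^(−0.01)·[0.5168·0.0000 + 0.4832·3.2079] = 1.5348; exercise value = 0.0000 ≤ continuation, so V_u = 1.5348
Node d (S = 24.5): continuation = e^(−0.01)·[0.5168·3.2079 + 0.4832·11.8500] = 7.3107; exercise value = 4.5000 ≤ continuation, so V_d = 7.3107
Node 0 (S = 35): continuation = e^(−0.01)·[0.5168·1.5348 + 0.4832·7.3107] = 4.2830; exercise value = 0.0000 ≤ continuation, so V_0 = 4.2830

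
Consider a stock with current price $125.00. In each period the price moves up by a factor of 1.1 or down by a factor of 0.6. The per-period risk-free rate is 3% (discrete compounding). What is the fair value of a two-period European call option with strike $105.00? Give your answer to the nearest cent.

Risk-neutral probability p = (1 + 0.03 − 0.6)/(1.1 − 0.6) = 0.4300/0.5000 = 0.8600
Terminal stock prices: S_uu = 151.3, S_ud = 82.5, S_dd = 45
Terminal payoffs (S − K): max(46.25, 0) = 46.25, max(-22.5, 0) = 0, max(-60, 0) = 0
Node u (S = 137.5): V_u = 1/1.03·[0.8600·46.2500 + 0.1400·0.0000] = 38.6165
Node d (S = 75): V_d = 1/1.03·[0.8600·0.0000 + 0.1400·0.0000] = 0.0000
Node 0 (S = 125): V_0 = 1/1.03·[0.8600·38.6165 + 0.1400·0.0000] = 32.2429

$32.24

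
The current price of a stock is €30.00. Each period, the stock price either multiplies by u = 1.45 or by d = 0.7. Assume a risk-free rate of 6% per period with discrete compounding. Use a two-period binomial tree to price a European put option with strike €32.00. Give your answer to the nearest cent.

Risk-neutral probability p = (1 + 0.06 − 0.7)/(1.45 − 0.7) = 0.3600/0.7500 = 0.4800
Terminal stock prices: S_uu = 63.08, S_ud = 30.45, S_dd = 14.7
Terminal payoffs (K − S): max(-31.08, 0) = 0, max(1.55, 0) = 1.55, max(17.3, 0) = 17.3
Node u (S = 43.5): V_u = 1/1.06·[0.4800·0.0000 + 0.5200·1.5500] = 0.7604
Node d (S = 21): V_d = 1/1.06·[0.4800·1.5500 + 0.5200·17.3000] = 9.1887
Node 0 (S = 30): V_0 = 1/1.06·[0.4800·0.7604 + 0.5200·9.1887] = 4.8520

€4.85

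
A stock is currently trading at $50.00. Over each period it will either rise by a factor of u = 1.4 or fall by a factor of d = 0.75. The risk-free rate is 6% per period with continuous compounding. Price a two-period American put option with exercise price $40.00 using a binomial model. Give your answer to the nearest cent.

Risk-neutral probability p = (e^0.06 − 0.75)/(1.4 − 0.75) = 0.3118/0.6500 = 0.4797
Terminal stock prices: S_uu = 98, S_ud = 52.5, S_dd = 28.12
Terminal payoffs (K − S): max(-58, 0) = 0, max(-12.5, 0) = 0, max(11.88, 0) = 11.88
Node u (S = 70): continuation = e^(−0.06)·[0.4797·0.0000 + 0.5203·0.0000] = 0.0000; exercise value = 0.0000 ≤ continuation, so V_u = 0.0000
Node d (S = 37.5): continuation = e^(−0.06)·[0.4797·0.0000 + 0.5203·11.8750] = 5.8182; exercise value = 2.5000 ≤ continuation, so V_d = 5.8182
Node 0 (S = 50): continuation = e^(−0.06)·[0.4797·0.0000 + 0.5203·5.8182] = 2.8507; exercise value = 0.0000 ≤ continuation, so V_0 = 2.8507

$2.85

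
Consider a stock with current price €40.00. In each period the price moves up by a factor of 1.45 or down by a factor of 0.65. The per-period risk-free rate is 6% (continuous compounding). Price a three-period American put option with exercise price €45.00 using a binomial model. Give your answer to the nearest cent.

Risk-neutral probability p = (e^0.06 − 0.65)/(1.45 − 0.65) = 0.4118/0.8000 = 0.5148
Terminal stock prices: S_uuu = 121.9, S_uud = 54.66, S_udd = 24.51, S_ddd = 10.98
Terminal payoffs (K − S): max(-76.94, 0) = 0, max(-9.665, 0) = 0, max(20.49, 0) = 20.49, max(34.02, 0) = 34.02
Node uu (S = 84.1): continuation = e^(−0.06)·[0.5148·0.0000 + 0.4852·0.0000] = 0.0000; exercise value = 0.0000 ≤ continuation, so V_uu = 0.0000
Node ud (S = 37.7): continuation = e^(−0.06)·[0.5148·0.0000 + 0.4852·20.4950] = 9.3652; exercise value = 7.3000 ≤ continuation, so V_ud = 9.3652
Node dd (S = 16.9): continuation = e^(−0.06)·[0.5148·20.4950 + 0.4852·34.0150] = 25.4794; exercise value = 28.1000 > continuation, so V_dd = 28.1000 (exercise)
Node u (S = 58): continuation = e^(−0.06)·[0.5148·0.0000 + 0.4852·9.3652] = 4.2794; exercise value = 0.0000 ≤ continuation, so V_u = 4.2794
Node d (S = 26): continuation = e^(−0.06)·[0.5148·9.3652 + 0.4852·28.1000] = 17.3806; exercise value = 19.0000 > continuation, so V_d = 19.0000 (exercise)
Node 0 (S = 40): continuation = e^(−0.06)·[0.5148·4.2794 + 0.4852·19.0000] = 10.7567; exercise value = 5.0000 ≤ continuation, so V_0 = 10.7567

€10.76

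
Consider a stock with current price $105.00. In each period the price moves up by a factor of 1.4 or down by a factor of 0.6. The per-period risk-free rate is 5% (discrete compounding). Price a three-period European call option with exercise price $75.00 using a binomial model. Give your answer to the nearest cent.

Risk-neutral probability p = (1 + 0.05 − 0.6)/(1.4 − 0.6) = 0.4500/0.8000 = 0.5625
Terminal stock prices: S_uuu = 288.1, S_uud = 123.5, S_udd = 52.92, S_ddd = 22.68
Terminal payoffs (S − K): max(213.1, 0) = 213.1, max(48.48, 0) = 48.48, max(-22.08, 0) = 0, max(-52.32, 0) = 0
Node uu (S = 205.8): V_uu = 1/1.05·[0.5625·213.1200 + 0.4375·48.4800] = 134.3714
Node ud (S = 88.2): V_ud = 1/1.05·[0.5625·48.4800 + 0.4375·0.0000] = 25.9714
Node dd (S = 37.8): V_dd = 1/1.05·[0.5625·0.0000 + 0.4375·0.0000] = 0.0000
Node u (S = 147): V_u = 1/1.05·[0.5625·134.3714 + 0.4375·25.9714] = 82.8061
Node d (S = 63): V_d = 1/1.05·[0.5625·25.9714 + 0.4375·0.0000] = 13.9133
Node 0 (S = 105): V_0 = 1/1.05·[0.5625·82.8061 + 0.4375·13.9133] = 50.1576

$50.16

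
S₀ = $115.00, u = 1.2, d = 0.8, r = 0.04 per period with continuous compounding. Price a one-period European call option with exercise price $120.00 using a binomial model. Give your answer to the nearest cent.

$10.41

Risk-neutral probability p = (e^0.04 − 0.8)/(1.2 − 0.8) = 0.2408/0.4000 = 0.6020
Terminal stock prices: S_u = 138, S_d = 92
Terminal payoffs (S − K): max(18, 0) = 18, max(-28, 0) = 0
Node 0 (S = 115): V_0 = e^(−0.04)·[0.6020·18.0000 + 0.3980·0.0000] = 10.4116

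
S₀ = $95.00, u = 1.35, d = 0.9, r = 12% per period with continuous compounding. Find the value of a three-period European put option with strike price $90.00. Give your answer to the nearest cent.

Risk-neutral probability p = (e^0.12 − 0.9)/(1.35 − 0.9) = 0.2275/0.4500 = 0.5055
Terminal stock prices: S_uuu = 233.7, S_uud = 155.8, S_udd = 103.9, S_ddd = 69.26
Terminal payoffs (K − S): max(-143.7, 0) = 0, max(-65.82, 0) = 0, max(-13.88, 0) = 0, max(20.74, 0) = 20.74
Node uu (S = 173.1): V_uu = e^(−0.12)·[0.5055·0.0000 + 0.4945·0.0000] = 0.0000
Node ud (S = 115.4): V_ud = e^(−0.12)·[0.5055·0.0000 + 0.4945·0.0000] = 0.0000
Node dd (S = 76.95): V_dd = e^(−0.12)·[0.5055·0.0000 + 0.4945·20.7450] = 9.0975
Node u (S = 128.2): V_u = e^(−0.12)·[0.5055·0.0000 + 0.4945·0.0000] = 0.0000
Node d (S = 85.5): V_d = e^(−0.12)·[0.5055·0.0000 + 0.4945·9.0975] = 3.9896
Node 0 (S = 95): V_0 = e^(−0.12)·[0.5055·0.0000 + 0.4945·3.9896] = 1.7496

$1.75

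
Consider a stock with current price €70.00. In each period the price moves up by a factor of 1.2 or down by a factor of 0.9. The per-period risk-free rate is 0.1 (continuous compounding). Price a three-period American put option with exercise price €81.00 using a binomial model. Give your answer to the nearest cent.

€11.00

Risk-neutral probability p = (e^0.1 − 0.9)/(1.2 − 0.9) = 0.2052/0.3000 = 0.6839
Terminal stock prices: S_uuu = 121, S_uud = 90.72, S_udd = 68.04, S_ddd = 51.03
Terminal payoffs (K − S): max(-39.96, 0) = 0, max(-9.72, 0) = 0, max(12.96, 0) = 12.96, max(29.97, 0) = 29.97
Node uu (S = 100.8): continuation = e^(−0.1)·[0.6839·0.0000 + 0.3161·0.0000] = 0.0000; exercise value = 0.0000 ≤ continuation, so V_uu = 0.0000
Node ud (S = 75.6): continuation = e^(−0.1)·[0.6839·0.0000 + 0.3161·12.9600] = 3.7068; exercise value = 5.4000 > continuation, so V_ud = 5.4000 (exercise)
Node dd (S = 56.7): continuation = e^(−0.1)·[0.6839·12.9600 + 0.3161·29.9700] = 16.5918; exercise value = 24.3000 > continuation, so V_dd = 24.3000 (exercise)
Node u (S = 84): continuation = e^(−0.1)·[0.6839·0.0000 + 0.3161·5.4000] = 1.5445; exercise value = 0.0000 ≤ continuation, so V_u = 1.5445
Node d (S = 63): continuation = e^(−0.1)·[0.6839·5.4000 + 0.3161·24.3000] = 10.2918; exercise value = 18.0000 > continuation, so V_d = 18.0000 (exercise)
Node 0 (S = 70): continuation = e^(−0.1)·[0.6839·1.5445 + 0.3161·18.0000] = 6.1041; exercise value = 11.0000 > continuation, so V_0 = 11.0000 (exercise)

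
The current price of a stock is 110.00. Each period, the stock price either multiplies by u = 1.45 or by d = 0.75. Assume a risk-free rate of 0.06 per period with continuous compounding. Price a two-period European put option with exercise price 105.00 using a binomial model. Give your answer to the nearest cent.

11.76

Risk-neutral probability p = (e^0.06 − 0.75)/(1.45 − 0.75) = 0.3118/0.7000 = 0.4455
Terminal stock prices: S_uu = 231.3, S_ud = 119.6, S_dd = 61.88
Terminal payoffs (K − S): max(-126.3, 0) = 0, max(-14.62, 0) = 0, max(43.12, 0) = 43.12
Node u (S = 159.5): V_u = e^(−0.06)·[0.4455·0.0000 + 0.5545·0.0000] = 0.0000
Node d (S = 82.5): V_d = e^(−0.06)·[0.4455·0.0000 + 0.5545·43.1250] = 22.5210
Node 0 (S = 110): V_0 = e^(−0.06)·[0.4455·0.0000 + 0.5545·22.5210] = 11.7611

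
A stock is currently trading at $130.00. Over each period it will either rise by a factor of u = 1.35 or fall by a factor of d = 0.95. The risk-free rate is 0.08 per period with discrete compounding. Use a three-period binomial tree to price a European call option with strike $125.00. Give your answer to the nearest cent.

Risk-neutral probability p = (1 + 0.08 − 0.95)/(1.35 − 0.95) = 0.1300/0.4000 = 0.3250
Terminal stock prices: S_uuu = 319.8, S_uud = 225.1, S_udd = 158.4, S_ddd = 111.5
Terminal payoffs (S − K): max(194.8, 0) = 194.8, max(100.1, 0) = 100.1, max(33.39, 0) = 33.39, max(-13.54, 0) = 0
Node uu (S = 236.9): V_uu = 1/1.08·[0.3250·194.8488 + 0.6750·100.0788] = 121.1843
Node ud (S = 166.7): V_ud = 1/1.08·[0.3250·100.0788 + 0.6750·33.3887] = 50.9843
Node dd (S = 117.3): V_dd = 1/1.08·[0.3250·33.3887 + 0.6750·0.0000] = 10.0475
Node u (S = 175.5): V_u = 1/1.08·[0.3250·121.1843 + 0.6750·50.9843] = 68.3326
Node d (S = 123.5): V_d = 1/1.08·[0.3250·50.9843 + 0.6750·10.0475] = 21.6222
Node 0 (S = 130): V_0 = 1/1.08·[0.3250·68.3326 + 0.6750·21.6222] = 34.0769

$34.08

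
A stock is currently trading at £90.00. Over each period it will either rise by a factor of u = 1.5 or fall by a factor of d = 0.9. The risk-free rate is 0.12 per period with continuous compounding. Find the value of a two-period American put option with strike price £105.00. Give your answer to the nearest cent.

£15.00

Risk-neutral probability p = (e^0.12 − 0.9)/(1.5 − 0.9) = 0.2275/0.6000 = 0.3792
Terminal stock prices: S_uu = 202.5, S_ud = 121.5, S_dd = 72.9
Terminal payoffs (K − S): max(-97.5, 0) = 0, max(-16.5, 0) = 0, max(32.1, 0) = 32.1
Node u (S = 135): continuation = e^(−0.12)·[0.3792·0.0000 + 0.6208·0.0000] = 0.0000; exercise value = 0.0000 ≤ continuation, so V_u = 0.0000
Node d (S = 81): continuation = e^(−0.12)·[0.3792·0.0000 + 0.6208·32.1000] = 17.6754; exercise value = 24.0000 > continuation, so V_d = 24.0000 (exercise)
Node 0 (S = 90): continuation = e^(−0.12)·[0.3792·0.0000 + 0.6208·24.0000] = 13.2152; exercise value = 15.0000 > continuation, so V_0 = 15.0000 (exercise)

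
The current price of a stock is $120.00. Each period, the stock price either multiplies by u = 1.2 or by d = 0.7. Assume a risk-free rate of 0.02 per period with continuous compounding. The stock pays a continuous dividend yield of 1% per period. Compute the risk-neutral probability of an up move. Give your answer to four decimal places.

p = 0.6201

Per-period risk-free factor R = e^0.02 = 1.0202; dividend-adjusted growth = e^(0.02−0.01) = 1.0101.
Risk-neutral probability p = (1.0101 − 0.7)/(1.2 − 0.7) = 0.3101/0.5000 = 0.6201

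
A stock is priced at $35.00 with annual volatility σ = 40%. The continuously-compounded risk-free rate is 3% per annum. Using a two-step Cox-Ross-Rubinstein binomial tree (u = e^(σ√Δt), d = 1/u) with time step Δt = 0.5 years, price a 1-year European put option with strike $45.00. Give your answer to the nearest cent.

$12.03

CRR parameters: u = e^(σ√Δt) = e^(0.4·√0.5) = 1.3269, d = 1/u = 0.7536
Per-period rate: rΔt = 0.03·0.5 = 0.015, so R = e^0.015 = 1.0151
Risk-neutral probability p = (e^0.015 − 0.7536)/(1.3269 − 0.7536) = 0.2615/0.5733 = 0.4561
Terminal stock prices: S_uu = 61.62, S_ud = 35, S_dd = 19.88
Terminal payoffs (K − S): max(-16.62, 0) = 0, max(10, 0) = 10, max(25.12, 0) = 25.12
Node u (S = 46.44): V_u = e^(−0.015)·[0.4561·0.0000 + 0.5439·10.0000] = 5.3578
Node d (S = 26.38): V_d = e^(−0.015)·[0.4561·10.0000 + 0.5439·25.1210] = 17.9527
Node 0 (S = 35): V_0 = e^(−0.015)·[0.4561·5.3578 + 0.5439·17.9527] = 12.0262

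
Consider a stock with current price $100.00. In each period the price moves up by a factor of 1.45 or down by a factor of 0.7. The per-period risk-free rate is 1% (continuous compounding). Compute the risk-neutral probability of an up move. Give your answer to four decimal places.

Risk-neutral probability p = (e^0.01 − 0.7)/(1.45 − 0.7) = 0.3101/0.7500 = 0.4134

p = 0.4134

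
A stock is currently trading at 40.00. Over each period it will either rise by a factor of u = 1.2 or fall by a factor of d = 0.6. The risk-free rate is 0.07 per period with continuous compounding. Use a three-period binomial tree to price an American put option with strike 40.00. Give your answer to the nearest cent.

Risk-neutral probability p = (e^0.07 − 0.6)/(1.2 − 0.6) = 0.4725/0.6000 = 0.7875
Terminal stock prices: S_uuu = 69.12, S_uud = 34.56, S_udd = 17.28, S_ddd = 8.64
Terminal payoffs (K − S): max(-29.12, 0) = 0, max(5.44, 0) = 5.44, max(22.72, 0) = 22.72, max(31.36, 0) = 31.36
Node uu (S = 57.6): continuation = e^(−0.07)·[0.7875·0.0000 + 0.2125·5.4400] = 1.0778; exercise value = 0.0000 ≤ continuation, so V_uu = 1.0778
Node ud (S = 28.8): continuation = e^(−0.07)·[0.7875·5.4400 + 0.2125·22.7200] = 8.4958; exercise value = 11.2000 > continuation, so V_ud = 11.2000 (exercise)
Node dd (S = 14.4): continuation = e^(−0.07)·[0.7875·22.7200 + 0.2125·31.3600] = 22.8958; exercise value = 25.6000 > continuation, so V_dd = 25.6000 (exercise)
Node u (S = 48): continuation = e^(−0.07)·[0.7875·1.0778 + 0.2125·11.2000] = 3.0103; exercise value = 0.0000 ≤ continuation, so V_u = 3.0103
Node d (S = 24): continuation = e^(−0.07)·[0.7875·11.2000 + 0.2125·25.6000] = 13.2958; exercise value = 16.0000 > continuation, so V_d = 16.0000 (exercise)
Node 0 (S = 40): continuation = e^(−0.07)·[0.7875·3.0103 + 0.2125·16.0000] = 5.3803; exercise value = 0.0000 ≤ continuation, so V_0 = 5.3803

5.38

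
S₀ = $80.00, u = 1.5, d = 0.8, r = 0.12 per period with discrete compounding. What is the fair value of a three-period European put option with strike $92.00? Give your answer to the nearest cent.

Risk-neutral probability p = (1 + 0.12 − 0.8)/(1.5 − 0.8) = 0.3200/0.7000 = 0.4571
Terminal stock prices: S_uuu = 270, S_uud = 144, S_udd = 76.8, S_ddd = 40.96
Terminal payoffs (K − S): max(-178, 0) = 0, max(-52, 0) = 0, max(15.2, 0) = 15.2, max(51.04, 0) = 51.04
Node uu (S = 180): V_uu = 1/1.12·[0.4571·0.0000 + 0.5429·0.0000] = 0.0000
Node ud (S = 96): V_ud = 1/1.12·[0.4571·0.0000 + 0.5429·15.2000] = 7.3673
Node dd (S = 51.2): V_dd = 1/1.12·[0.4571·15.2000 + 0.5429·51.0400] = 30.9429
Node u (S = 120): V_u = 1/1.12·[0.4571·0.0000 + 0.5429·7.3673] = 3.5709
Node d (S = 64): V_d = 1/1.12·[0.4571·7.3673 + 0.5429·30.9429] = 18.0049
Node 0 (S = 80): V_0 = 1/1.12·[0.4571·3.5709 + 0.5429·18.0049] = 10.1844

$10.18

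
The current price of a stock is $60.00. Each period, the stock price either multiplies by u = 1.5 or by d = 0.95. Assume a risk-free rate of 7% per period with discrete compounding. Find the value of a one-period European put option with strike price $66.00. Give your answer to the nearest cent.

Risk-neutral probability p = (1 + 0.07 − 0.95)/(1.5 − 0.95) = 0.1200/0.5500 = 0.2182
Terminal stock prices: S_u = 90, S_d = 57
Terminal payoffs (K − S): max(-24, 0) = 0, max(9, 0) = 9
Node 0 (S = 60): V_0 = 1/1.07·[0.2182·0.0000 + 0.7818·9.0000] = 6.5760

$6.58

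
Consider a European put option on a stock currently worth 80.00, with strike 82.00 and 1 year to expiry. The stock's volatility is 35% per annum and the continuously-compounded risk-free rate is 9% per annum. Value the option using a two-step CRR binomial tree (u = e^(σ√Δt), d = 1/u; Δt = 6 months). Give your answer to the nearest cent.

7.61

CRR parameters: u = e^(σ√Δt) = e^(0.35·√0.5) = 1.2808, d = 1/u = 0.7808
Per-period rate: rΔt = 0.09·0.5 = 0.045, so R = e^0.045 = 1.0460
Risk-neutral probability p = (e^0.045 − 0.7808)/(1.2808 − 0.7808) = 0.2653/0.5000 = 0.5305
Terminal stock prices: S_uu = 131.2, S_ud = 80, S_dd = 48.77
Terminal payoffs (K − S): max(-49.24, 0) = 0, max(2, 0) = 2, max(33.23, 0) = 33.23
Node u (S = 102.5): V_u = e^(−0.045)·[0.5305·0.0000 + 0.4695·2.0000] = 0.8977
Node d (S = 62.46): V_d = e^(−0.045)·[0.5305·2.0000 + 0.4695·33.2331] = 15.9310
Node 0 (S = 80): V_0 = e^(−0.045)·[0.5305·0.8977 + 0.4695·15.9310] = 7.6059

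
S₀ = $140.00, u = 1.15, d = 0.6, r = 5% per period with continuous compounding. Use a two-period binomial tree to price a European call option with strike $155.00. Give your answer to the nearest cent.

$18.37

Risk-neutral probability p = (e^0.05 − 0.6)/(1.15 − 0.6) = 0.4513/0.5500 = 0.8205
Terminal stock prices: S_uu = 185.1, S_ud = 96.6, S_dd = 50.4
Terminal payoffs (S − K): max(30.15, 0) = 30.15, max(-58.4, 0) = 0, max(-104.6, 0) = 0
Node u (S = 161): V_u = e^(−0.05)·[0.8205·30.1500 + 0.1795·0.0000] = 23.5314
Node d (S = 84): V_d = e^(−0.05)·[0.8205·0.0000 + 0.1795·0.0000] = 0.0000
Node 0 (S = 140): V_0 = e^(−0.05)·[0.8205·23.5314 + 0.1795·0.0000] = 18.3657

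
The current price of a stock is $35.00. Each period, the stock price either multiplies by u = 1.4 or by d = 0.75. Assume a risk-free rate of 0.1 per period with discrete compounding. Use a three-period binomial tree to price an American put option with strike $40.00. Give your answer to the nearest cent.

Risk-neutral probability p = (1 + 0.1 − 0.75)/(1.4 − 0.75) = 0.3500/0.6500 = 0.5385
Terminal stock prices: S_uuu = 96.04, S_uud = 51.45, S_udd = 27.56, S_ddd = 14.77
Terminal payoffs (K − S): max(-56.04, 0) = 0, max(-11.45, 0) = 0, max(12.44, 0) = 12.44, max(25.23, 0) = 25.23
Node uu (S = 68.6): continuation = 1/1.1·[0.5385·0.0000 + 0.4615·0.0000] = 0.0000; exercise value = 0.0000 ≤ continuation, so V_uu = 0.0000
Node ud (S = 36.75): continuation = 1/1.1·[0.5385·0.0000 + 0.4615·12.4375] = 5.2185; exercise value = 3.2500 ≤ continuation, so V_ud = 5.2185
Node dd (S = 19.69): continuation = 1/1.1·[0.5385·12.4375 + 0.4615·25.2344] = 16.6761; exercise value = 20.3125 > continuation, so V_dd = 20.3125 (exercise)
Node u (S = 49): continuation = 1/1.1·[0.5385·0.0000 + 0.4615·5.2185] = 2.1896; exercise value = 0.0000 ≤ continuation, so V_u = 2.1896
Node d (S = 26.25): continuation = 1/1.1·[0.5385·5.2185 + 0.4615·20.3125] = 11.0773; exercise value = 13.7500 > continuation, so V_d = 13.7500 (exercise)
Node 0 (S = 35): continuation = 1/1.1·[0.5385·2.1896 + 0.4615·13.7500] = 6.8411; exercise value = 5.0000 ≤ continuation, so V_0 = 6.8411

$6.84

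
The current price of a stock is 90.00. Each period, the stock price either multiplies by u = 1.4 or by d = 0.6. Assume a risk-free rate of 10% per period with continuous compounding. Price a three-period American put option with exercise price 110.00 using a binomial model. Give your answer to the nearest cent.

25.68

Risk-neutral probability p = (e^0.1 − 0.6)/(1.4 − 0.6) = 0.5052/0.8000 = 0.6315
Terminal stock prices: S_uuu = 247, S_uud = 105.8, S_udd = 45.36, S_ddd = 19.44
Terminal payoffs (K − S): max(-137, 0) = 0, max(4.16, 0) = 4.16, max(64.64, 0) = 64.64, max(90.56, 0) = 90.56
Node uu (S = 176.4): continuation = e^(−0.1)·[0.6315·0.0000 + 0.3685·4.1600] = 1.3872; exercise value = 0.0000 ≤ continuation, so V_uu = 1.3872
Node ud (S = 75.6): continuation = e^(−0.1)·[0.6315·4.1600 + 0.3685·64.6400] = 23.9321; exercise value = 34.4000 > continuation, so V_ud = 34.4000 (exercise)
Node dd (S = 32.4): continuation = e^(−0.1)·[0.6315·64.6400 + 0.3685·90.5600] = 67.1321; exercise value = 77.6000 > continuation, so V_dd = 77.6000 (exercise)
Node u (S = 126): continuation = e^(−0.1)·[0.6315·1.3872 + 0.3685·34.4000] = 12.2638; exercise value = 0.0000 ≤ continuation, so V_u = 12.2638
Node d (S = 54): continuation = e^(−0.1)·[0.6315·34.4000 + 0.3685·77.6000] = 45.5321; exercise value = 56.0000 > continuation, so V_d = 56.0000 (exercise)
Node 0 (S = 90): continuation = e^(−0.1)·[0.6315·12.2638 + 0.3685·56.0000] = 25.6813; exercise value = 20.0000 ≤ continuation, so V_0 = 25.6813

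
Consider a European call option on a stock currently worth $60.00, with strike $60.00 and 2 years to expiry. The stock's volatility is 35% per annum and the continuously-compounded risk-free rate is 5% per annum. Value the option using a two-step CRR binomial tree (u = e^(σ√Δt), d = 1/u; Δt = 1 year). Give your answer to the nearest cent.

CRR parameters: u = e^(σ√Δt) = e^(0.35·√1) = 1.4191, d = 1/u = 0.7047
Per-period rate: rΔt = 0.05·1 = 0.05, so R = e^0.05 = 1.0513
Risk-neutral probability p = (e^0.05 − 0.7047)/(1.4191 − 0.7047) = 0.3466/0.7144 = 0.4852
Terminal stock prices: S_uu = 120.8, S_ud = 60, S_dd = 29.8
Terminal payoffs (S − K): max(60.83, 0) = 60.83, max(0, 0) = 0, max(-30.2, 0) = 0
Node u (S = 85.14): V_u = e^(−0.05)·[0.4852·60.8252 + 0.5148·0.0000] = 28.0703
Node d (S = 42.28): V_d = e^(−0.05)·[0.4852·0.0000 + 0.5148·0.0000] = 0.0000
Node 0 (S = 60): V_0 = e^(−0.05)·[0.4852·28.0703 + 0.5148·0.0000] = 12.9542

$12.95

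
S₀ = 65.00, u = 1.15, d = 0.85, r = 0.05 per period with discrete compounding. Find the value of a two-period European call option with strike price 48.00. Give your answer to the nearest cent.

Risk-neutral probability p = (1 + 0.05 − 0.85)/(1.15 − 0.85) = 0.2000/0.3000 = 0.6667
Terminal stock prices: S_uu = 85.96, S_ud = 63.54, S_dd = 46.96
Terminal payoffs (S − K): max(37.96, 0) = 37.96, max(15.54, 0) = 15.54, max(-1.038, 0) = 0
Node u (S = 74.75): V_u = 1/1.05·[0.6667·37.9625 + 0.3333·15.5375] = 29.0357
Node d (S = 55.25): V_d = 1/1.05·[0.6667·15.5375 + 0.3333·0.0000] = 9.8651
Node 0 (S = 65): V_0 = 1/1.05·[0.6667·29.0357 + 0.3333·9.8651] = 21.5671

21.57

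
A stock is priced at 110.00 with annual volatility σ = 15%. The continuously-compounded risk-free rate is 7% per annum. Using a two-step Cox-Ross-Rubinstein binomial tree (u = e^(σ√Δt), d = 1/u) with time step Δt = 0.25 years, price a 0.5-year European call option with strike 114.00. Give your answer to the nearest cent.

4.78

CRR parameters: u = e^(σ√Δt) = e^(0.15·√0.25) = 1.0779, d = 1/u = 0.9277
Per-period rate: rΔt = 0.07·0.25 = 0.0175, so R = e^0.0175 = 1.0177
Risk-neutral probability p = (e^0.0175 − 0.9277)/(1.0779 − 0.9277) = 0.0899/0.1501 = 0.5988
Terminal stock prices: S_uu = 127.8, S_ud = 110, S_dd = 94.68
Terminal payoffs (S − K): max(13.8, 0) = 13.8, max(-4, 0) = 0, max(-19.32, 0) = 0
Node u (S = 118.6): V_u = e^(−0.0175)·[0.5988·13.8018 + 0.4012·0.0000] = 8.1217
Node d (S = 102.1): V_d = e^(−0.0175)·[0.5988·0.0000 + 0.4012·0.0000] = 0.0000
Node 0 (S = 110): V_0 = e^(−0.0175)·[0.5988·8.1217 + 0.4012·0.0000] = 4.7792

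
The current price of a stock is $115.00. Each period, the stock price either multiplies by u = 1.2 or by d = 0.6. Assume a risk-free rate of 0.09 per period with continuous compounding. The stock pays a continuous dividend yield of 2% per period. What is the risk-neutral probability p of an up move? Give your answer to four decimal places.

Per-period risk-free factor R = e^0.09 = 1.0942; dividend-adjusted growth = e^(0.09−0.02) = 1.0725.
Risk-neutral probability p = (1.0725 − 0.6)/(1.2 − 0.6) = 0.4725/0.6000 = 0.7875

p = 0.7875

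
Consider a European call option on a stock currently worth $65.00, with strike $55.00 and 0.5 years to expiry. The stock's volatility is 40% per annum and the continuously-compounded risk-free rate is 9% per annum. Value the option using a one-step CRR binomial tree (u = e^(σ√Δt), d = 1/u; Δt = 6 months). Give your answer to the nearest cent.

CRR parameters: u = e^(σ√Δt) = e^(0.4·√0.5) = 1.3269, d = 1/u = 0.7536
Per-period rate: rΔt = 0.09·0.5 = 0.045, so R = e^0.045 = 1.0460
Risk-neutral probability p = (e^0.045 − 0.7536)/(1.3269 − 0.7536) = 0.2924/0.5733 = 0.5100
Terminal stock prices: S_u = 86.25, S_d = 48.99
Terminal payoffs (S − K): max(31.25, 0) = 31.25, max(-6.014, 0) = 0
Node 0 (S = 65): V_0 = e^(−0.045)·[0.5100·31.2483 + 0.4900·0.0000] = 15.2368

$15.24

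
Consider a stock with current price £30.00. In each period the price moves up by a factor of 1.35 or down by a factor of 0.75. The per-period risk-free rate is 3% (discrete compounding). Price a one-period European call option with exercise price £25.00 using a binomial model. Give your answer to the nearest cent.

£7.02

Risk-neutral probability p = (1 + 0.03 − 0.75)/(1.35 − 0.75) = 0.2800/0.6000 = 0.4667
Terminal stock prices: S_u = 40.5, S_d = 22.5
Terminal payoffs (S − K): max(15.5, 0) = 15.5, max(-2.5, 0) = 0
Node 0 (S = 30): V_0 = 1/1.03·[0.4667·15.5000 + 0.5333·0.0000] = 7.0227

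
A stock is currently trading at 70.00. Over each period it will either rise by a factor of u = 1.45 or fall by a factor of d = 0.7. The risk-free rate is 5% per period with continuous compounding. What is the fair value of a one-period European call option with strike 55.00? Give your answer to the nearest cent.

Risk-neutral probability p = (e^0.05 − 0.7)/(1.45 − 0.7) = 0.3513/0.7500 = 0.4684
Terminal stock prices: S_u = 101.5, S_d = 49
Terminal payoffs (S − K): max(46.5, 0) = 46.5, max(-6, 0) = 0
Node 0 (S = 70): V_0 = e^(−0.05)·[0.4684·46.5000 + 0.5316·0.0000] = 20.7166

20.72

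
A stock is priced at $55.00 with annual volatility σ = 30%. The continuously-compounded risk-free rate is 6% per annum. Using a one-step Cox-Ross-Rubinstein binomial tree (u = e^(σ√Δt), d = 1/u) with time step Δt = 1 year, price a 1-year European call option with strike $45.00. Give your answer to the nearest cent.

CRR parameters: u = e^(σ√Δt) = e^(0.3·√1) = 1.3499, d = 1/u = 0.7408
Per-period rate: rΔt = 0.06·1 = 0.06, so R = e^0.06 = 1.0618
Risk-neutral probability p = (e^0.06 − 0.7408)/(1.3499 − 0.7408) = 0.3210/0.6090 = 0.5271
Terminal stock prices: S_u = 74.24, S_d = 40.75
Terminal payoffs (S − K): max(29.24, 0) = 29.24, max(-4.255, 0) = 0
Node 0 (S = 55): V_0 = e^(−0.06)·[0.5271·29.2422 + 0.4729·0.0000] = 14.5156

$14.52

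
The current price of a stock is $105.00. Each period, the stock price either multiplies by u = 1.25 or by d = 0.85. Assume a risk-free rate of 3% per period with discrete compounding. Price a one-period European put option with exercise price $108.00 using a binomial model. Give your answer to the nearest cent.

$10.01

Risk-neutral probability p = (1 + 0.03 − 0.85)/(1.25 − 0.85) = 0.1800/0.4000 = 0.4500
Terminal stock prices: S_u = 131.2, S_d = 89.25
Terminal payoffs (K − S): max(-23.25, 0) = 0, max(18.75, 0) = 18.75
Node 0 (S = 105): V_0 = 1/1.03·[0.4500·0.0000 + 0.5500·18.7500] = 10.0121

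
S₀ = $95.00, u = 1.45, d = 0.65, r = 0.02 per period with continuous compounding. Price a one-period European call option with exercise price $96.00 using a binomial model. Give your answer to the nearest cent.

$18.94

Risk-neutral probability p = (e^0.02 − 0.65)/(1.45 − 0.65) = 0.3702/0.8000 = 0.4628
Terminal stock prices: S_u = 137.8, S_d = 61.75
Terminal payoffs (S − K): max(41.75, 0) = 41.75, max(-34.25, 0) = 0
Node 0 (S = 95): V_0 = e^(−0.02)·[0.4628·41.7500 + 0.5372·0.0000] = 18.9373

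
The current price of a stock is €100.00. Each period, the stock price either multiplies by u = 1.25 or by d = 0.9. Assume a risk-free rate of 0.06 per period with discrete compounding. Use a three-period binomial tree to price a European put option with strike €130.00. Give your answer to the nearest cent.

Risk-neutral probability p = (1 + 0.06 − 0.9)/(1.25 − 0.9) = 0.1600/0.3500 = 0.4571
Terminal stock prices: S_uuu = 195.3, S_uud = 140.6, S_udd = 101.2, S_ddd = 72.9
Terminal payoffs (K − S): max(-65.31, 0) = 0, max(-10.62, 0) = 0, max(28.75, 0) = 28.75, max(57.1, 0) = 57.1
Node uu (S = 156.2): V_uu = 1/1.06·[0.4571·0.0000 + 0.5429·0.0000] = 0.0000
Node ud (S = 112.5): V_ud = 1/1.06·[0.4571·0.0000 + 0.5429·28.7500] = 14.7237
Node dd (S = 81): V_dd = 1/1.06·[0.4571·28.7500 + 0.5429·57.1000] = 41.6415
Node u (S = 125): V_u = 1/1.06·[0.4571·0.0000 + 0.5429·14.7237] = 7.5404
Node d (S = 90): V_d = 1/1.06·[0.4571·14.7237 + 0.5429·41.6415] = 27.6757
Node 0 (S = 100): V_0 = 1/1.06·[0.4571·7.5404 + 0.5429·27.6757] = 17.4255

€17.43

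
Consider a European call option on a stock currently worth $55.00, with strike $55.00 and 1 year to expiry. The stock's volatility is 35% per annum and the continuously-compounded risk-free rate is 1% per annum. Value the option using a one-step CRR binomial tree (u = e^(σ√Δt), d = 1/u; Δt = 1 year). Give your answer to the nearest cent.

$9.75

CRR parameters: u = e^(σ√Δt) = e^(0.35·√1) = 1.4191, d = 1/u = 0.7047
Per-period rate: rΔt = 0.01·1 = 0.01, so R = e^0.01 = 1.0101
Risk-neutral probability p = (e^0.01 − 0.7047)/(1.4191 − 0.7047) = 0.3054/0.7144 = 0.4275
Terminal stock prices: S_u = 78.05, S_d = 38.76
Terminal payoffs (S − K): max(23.05, 0) = 23.05, max(-16.24, 0) = 0
Node 0 (S = 55): V_0 = e^(−0.01)·[0.4275·23.0487 + 0.5725·0.0000] = 9.7542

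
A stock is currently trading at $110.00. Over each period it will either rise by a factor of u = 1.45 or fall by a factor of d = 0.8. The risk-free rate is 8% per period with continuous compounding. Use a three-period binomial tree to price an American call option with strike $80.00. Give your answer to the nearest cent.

$50.41

Risk-neutral probability p = (e^0.08 − 0.8)/(1.45 − 0.8) = 0.2833/0.6500 = 0.4358
Terminal stock prices: S_uuu = 335.3, S_uud = 185, S_udd = 102.1, S_ddd = 56.32
Terminal payoffs (S − K): max(255.3, 0) = 255.3, max(105, 0) = 105, max(22.08, 0) = 22.08, max(-23.68, 0) = 0
Node uu (S = 231.3): continuation = e^(−0.08)·[0.4358·255.3487 + 0.5642·105.0200] = 157.4257; exercise value = 151.2750 ≤ continuation, so V_uu = 157.4257
Node ud (S = 127.6): continuation = e^(−0.08)·[0.4358·105.0200 + 0.5642·22.0800] = 53.7507; exercise value = 47.6000 ≤ continuation, so V_ud = 53.7507
Node dd (S = 70.4): continuation = e^(−0.08)·[0.4358·22.0800 + 0.5642·0.0000] = 8.8832; exercise value = 0.0000 ≤ continuation, so V_dd = 8.8832
Node u (S = 159.5): continuation = e^(−0.08)·[0.4358·157.4257 + 0.5642·53.7507] = 91.3285; exercise value = 79.5000 ≤ continuation, so V_u = 91.3285
Node d (S = 88): continuation = e^(−0.08)·[0.4358·53.7507 + 0.5642·8.8832] = 26.2512; exercise value = 8.0000 ≤ continuation, so V_d = 26.2512
Node 0 (S = 110): continuation = e^(−0.08)·[0.4358·91.3285 + 0.5642·26.2512] = 50.4147; exercise value = 30.0000 ≤ continuation, so V_0 = 50.4147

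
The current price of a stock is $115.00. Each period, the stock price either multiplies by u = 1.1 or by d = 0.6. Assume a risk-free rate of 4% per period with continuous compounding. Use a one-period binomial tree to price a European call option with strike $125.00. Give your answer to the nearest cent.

$1.27

Risk-neutral probability p = (e^0.04 − 0.6)/(1.1 − 0.6) = 0.4408/0.5000 = 0.8816
Terminal stock prices: S_u = 126.5, S_d = 69
Terminal payoffs (S − K): max(1.5, 0) = 1.5, max(-56, 0) = 0
Node 0 (S = 115): V_0 = e^(−0.04)·[0.8816·1.5000 + 0.1184·0.0000] = 1.2706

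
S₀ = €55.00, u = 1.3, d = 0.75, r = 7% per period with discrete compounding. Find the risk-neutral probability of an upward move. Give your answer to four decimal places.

Risk-neutral probability p = (1 + 0.07 − 0.75)/(1.3 − 0.75) = 0.3200/0.5500 = 0.5818

p = 0.5818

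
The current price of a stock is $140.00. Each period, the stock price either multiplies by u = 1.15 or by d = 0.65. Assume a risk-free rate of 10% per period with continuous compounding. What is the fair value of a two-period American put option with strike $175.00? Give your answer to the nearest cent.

Risk-neutral probability p = (e^0.1 − 0.65)/(1.15 − 0.65) = 0.4552/0.5000 = 0.9103
Terminal stock prices: S_uu = 185.1, S_ud = 104.7, S_dd = 59.15
Terminal payoffs (K − S): max(-10.15, 0) = 0, max(70.35, 0) = 70.35, max(115.8, 0) = 115.8
Node u (S = 161): continuation = e^(−0.1)·[0.9103·0.0000 + 0.0897·70.3500] = 5.7072; exercise value = 14.0000 > continuation, so V_u = 14.0000 (exercise)
Node d (S = 91): continuation = e^(−0.1)·[0.9103·70.3500 + 0.0897·115.8500] = 67.3465; exercise value = 84.0000 > continuation, so V_d = 84.0000 (exercise)
Node 0 (S = 140): continuation = e^(−0.1)·[0.9103·14.0000 + 0.0897·84.0000] = 18.3465; exercise value = 35.0000 > continuation, so V_0 = 35.0000 (exercise)

$35.00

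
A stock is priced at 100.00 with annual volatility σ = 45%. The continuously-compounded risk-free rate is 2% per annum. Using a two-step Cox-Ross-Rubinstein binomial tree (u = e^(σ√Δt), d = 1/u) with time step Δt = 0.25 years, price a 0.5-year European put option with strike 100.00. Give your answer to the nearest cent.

CRR parameters: u = e^(σ√Δt) = e^(0.45·√0.25) = 1.2523, d = 1/u = 0.7985
Per-period rate: rΔt = 0.02·0.25 = 0.005, so R = e^0.005 = 1.0050
Risk-neutral probability p = (e^0.005 − 0.7985)/(1.2523 − 0.7985) = 0.2065/0.4538 = 0.4550
Terminal stock prices: S_uu = 156.8, S_ud = 100, S_dd = 63.76
Terminal payoffs (K − S): max(-56.83, 0) = 0, max(0, 0) = 0, max(36.24, 0) = 36.24
Node u (S = 125.2): V_u = e^(−0.005)·[0.4550·0.0000 + 0.5450·0.0000] = 0.0000
Node d (S = 79.85): V_d = e^(−0.005)·[0.4550·0.0000 + 0.5450·36.2372] = 19.6496
Node 0 (S = 100): V_0 = e^(−0.005)·[0.4550·0.0000 + 0.5450·19.6496] = 10.6550

10.66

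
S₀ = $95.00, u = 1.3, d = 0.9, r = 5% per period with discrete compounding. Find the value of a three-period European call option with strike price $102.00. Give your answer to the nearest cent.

$14.54

Risk-neutral probability p = (1 + 0.05 − 0.9)/(1.3 − 0.9) = 0.1500/0.4000 = 0.3750
Terminal stock prices: S_uuu = 208.7, S_uud = 144.5, S_udd = 100, S_ddd = 69.26
Terminal payoffs (S − K): max(106.7, 0) = 106.7, max(42.5, 0) = 42.5, max(-1.965, 0) = 0, max(-32.74, 0) = 0
Node uu (S = 160.6): V_uu = 1/1.05·[0.3750·106.7150 + 0.6250·42.4950] = 63.4071
Node ud (S = 111.2): V_ud = 1/1.05·[0.3750·42.4950 + 0.6250·0.0000] = 15.1768
Node dd (S = 76.95): V_dd = 1/1.05·[0.3750·0.0000 + 0.6250·0.0000] = 0.0000
Node u (S = 123.5): V_u = 1/1.05·[0.3750·63.4071 + 0.6250·15.1768] = 31.6792
Node d (S = 85.5): V_d = 1/1.05·[0.3750·15.1768 + 0.6250·0.0000] = 5.4203
Node 0 (S = 95): V_0 = 1/1.05·[0.3750·31.6792 + 0.6250·5.4203] = 14.5404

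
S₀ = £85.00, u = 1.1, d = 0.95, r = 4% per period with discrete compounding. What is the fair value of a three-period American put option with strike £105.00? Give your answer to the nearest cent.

Risk-neutral probability p = (1 + 0.04 − 0.95)/(1.1 − 0.95) = 0.0900/0.1500 = 0.6000
Terminal stock prices: S_uuu = 113.1, S_uud = 97.71, S_udd = 84.38, S_ddd = 72.88
Terminal payoffs (K − S): max(-8.135, 0) = 0, max(7.292, 0) = 7.292, max(20.62, 0) = 20.62, max(32.12, 0) = 32.12
Node uu (S = 102.9): continuation = 1/1.04·[0.6000·0.0000 + 0.4000·7.2925] = 2.8048; exercise value = 2.1500 ≤ continuation, so V_uu = 2.8048
Node ud (S = 88.83): continuation = 1/1.04·[0.6000·7.2925 + 0.4000·20.6162] = 12.1365; exercise value = 16.1750 > continuation, so V_ud = 16.1750 (exercise)
Node dd (S = 76.71): continuation = 1/1.04·[0.6000·20.6162 + 0.4000·32.1231] = 24.2490; exercise value = 28.2875 > continuation, so V_dd = 28.2875 (exercise)
Node u (S = 93.5): continuation = 1/1.04·[0.6000·2.8048 + 0.4000·16.1750] = 7.8393; exercise value = 11.5000 > continuation, so V_u = 11.5000 (exercise)
Node d (S = 80.75): continuation = 1/1.04·[0.6000·16.1750 + 0.4000·28.2875] = 20.2115; exercise value = 24.2500 > continuation, so V_d = 24.2500 (exercise)
Node 0 (S = 85): continuation = 1/1.04·[0.6000·11.5000 + 0.4000·24.2500] = 15.9615; exercise value = 20.0000 > continuation, so V_0 = 20.0000 (exercise)

£20.00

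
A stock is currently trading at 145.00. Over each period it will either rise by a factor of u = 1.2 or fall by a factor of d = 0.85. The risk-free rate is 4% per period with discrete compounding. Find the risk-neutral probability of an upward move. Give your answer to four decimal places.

p = 0.5429

Risk-neutral probability p = (1 + 0.04 − 0.85)/(1.2 − 0.85) = 0.1900/0.3500 = 0.5429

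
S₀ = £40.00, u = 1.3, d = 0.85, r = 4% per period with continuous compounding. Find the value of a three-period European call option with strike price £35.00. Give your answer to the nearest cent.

£10.73

Risk-neutral probability p = (e^0.04 − 0.85)/(1.3 − 0.85) = 0.1908/0.4500 = 0.4240
Terminal stock prices: S_uuu = 87.88, S_uud = 57.46, S_udd = 37.57, S_ddd = 24.56
Terminal payoffs (S − K): max(52.88, 0) = 52.88, max(22.46, 0) = 22.46, max(2.57, 0) = 2.57, max(-10.44, 0) = 0
Node uu (S = 67.6): V_uu = e^(−0.04)·[0.4240·52.8800 + 0.5760·22.4600] = 33.9724
Node ud (S = 44.2): V_ud = e^(−0.04)·[0.4240·22.4600 + 0.5760·2.5700] = 10.5724
Node dd (S = 28.9): V_dd = e^(−0.04)·[0.4240·2.5700 + 0.5760·0.0000] = 1.0470
Node u (S = 52): V_u = e^(−0.04)·[0.4240·33.9724 + 0.5760·10.5724] = 19.6909
Node d (S = 34): V_d = e^(−0.04)·[0.4240·10.5724 + 0.5760·1.0470] = 4.8866
Node 0 (S = 40): V_0 = e^(−0.04)·[0.4240·19.6909 + 0.5760·4.8866] = 10.7262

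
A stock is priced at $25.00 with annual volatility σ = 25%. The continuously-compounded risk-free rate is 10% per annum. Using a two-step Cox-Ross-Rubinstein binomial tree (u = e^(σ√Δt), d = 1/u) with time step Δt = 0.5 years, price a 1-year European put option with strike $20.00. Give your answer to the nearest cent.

$0.35

CRR parameters: u = e^(σ√Δt) = e^(0.25·√0.5) = 1.1934, d = 1/u = 0.8380
Per-period rate: rΔt = 0.1·0.5 = 0.05, so R = e^0.05 = 1.0513
Risk-neutral probability p = (e^0.05 − 0.8380)/(1.1934 − 0.8380) = 0.2133/0.3554 = 0.6002
Terminal stock prices: S_uu = 35.6, S_ud = 25, S_dd = 17.55
Terminal payoffs (K − S): max(-15.6, 0) = 0, max(-5, 0) = 0, max(2.445, 0) = 2.445
Node u (S = 29.83): V_u = e^(−0.05)·[0.6002·0.0000 + 0.3998·0.0000] = 0.0000
Node d (S = 20.95): V_d = e^(−0.05)·[0.6002·0.0000 + 0.3998·2.4453] = 0.9300
Node 0 (S = 25): V_0 = e^(−0.05)·[0.6002·0.0000 + 0.3998·0.9300] = 0.3537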